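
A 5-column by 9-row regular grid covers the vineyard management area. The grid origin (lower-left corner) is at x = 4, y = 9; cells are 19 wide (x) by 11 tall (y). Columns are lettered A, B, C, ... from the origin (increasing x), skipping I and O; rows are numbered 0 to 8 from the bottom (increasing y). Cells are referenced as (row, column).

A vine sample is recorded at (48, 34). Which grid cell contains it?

(2, C)

Column index: ⌊(48 − 4) / 19⌋ = ⌊2.316⌋ = 2 → column C
Row offset from origin: ⌊(34 − 9) / 11⌋ = ⌊2.273⌋ = 2 → row 2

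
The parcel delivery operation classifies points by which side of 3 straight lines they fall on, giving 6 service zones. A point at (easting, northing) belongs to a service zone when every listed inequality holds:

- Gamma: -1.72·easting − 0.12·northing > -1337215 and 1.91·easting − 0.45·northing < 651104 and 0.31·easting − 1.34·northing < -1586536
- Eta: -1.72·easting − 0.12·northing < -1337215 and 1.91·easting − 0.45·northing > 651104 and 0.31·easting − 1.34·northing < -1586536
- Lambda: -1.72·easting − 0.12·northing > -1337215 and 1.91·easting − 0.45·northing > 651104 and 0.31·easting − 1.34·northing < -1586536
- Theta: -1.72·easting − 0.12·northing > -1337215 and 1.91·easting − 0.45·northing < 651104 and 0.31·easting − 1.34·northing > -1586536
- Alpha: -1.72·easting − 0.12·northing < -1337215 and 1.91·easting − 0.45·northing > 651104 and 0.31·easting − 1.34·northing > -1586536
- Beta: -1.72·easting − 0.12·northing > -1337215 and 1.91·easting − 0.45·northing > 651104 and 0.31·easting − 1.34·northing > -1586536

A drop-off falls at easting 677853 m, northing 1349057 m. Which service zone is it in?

-1.72·677853 − 0.12·1349057 = -1327794.000, which is > -1337215
1.91·677853 − 0.45·1349057 = 687623.580, which is > 651104
0.31·677853 − 1.34·1349057 = -1597601.950, which is < -1586536
This sign pattern matches Lambda.

Lambda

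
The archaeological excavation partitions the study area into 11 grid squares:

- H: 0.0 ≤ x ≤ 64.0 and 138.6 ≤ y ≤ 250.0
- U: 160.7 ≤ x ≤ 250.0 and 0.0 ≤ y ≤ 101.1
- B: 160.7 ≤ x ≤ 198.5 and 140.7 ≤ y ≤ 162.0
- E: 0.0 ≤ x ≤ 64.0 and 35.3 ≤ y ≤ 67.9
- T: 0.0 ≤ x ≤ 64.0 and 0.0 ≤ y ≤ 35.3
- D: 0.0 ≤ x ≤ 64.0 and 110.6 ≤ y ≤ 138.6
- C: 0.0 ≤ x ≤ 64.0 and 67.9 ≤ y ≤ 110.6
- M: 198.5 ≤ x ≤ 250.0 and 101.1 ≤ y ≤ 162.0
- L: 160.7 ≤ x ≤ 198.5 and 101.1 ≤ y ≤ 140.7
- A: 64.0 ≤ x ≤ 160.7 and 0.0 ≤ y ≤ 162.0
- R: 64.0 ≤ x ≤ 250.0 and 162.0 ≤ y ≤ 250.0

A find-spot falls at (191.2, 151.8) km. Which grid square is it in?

The point has x = 191.2 and y = 151.8.
Only B satisfies 160.7 ≤ x ≤ 198.5 and 140.7 ≤ y ≤ 162.0.

B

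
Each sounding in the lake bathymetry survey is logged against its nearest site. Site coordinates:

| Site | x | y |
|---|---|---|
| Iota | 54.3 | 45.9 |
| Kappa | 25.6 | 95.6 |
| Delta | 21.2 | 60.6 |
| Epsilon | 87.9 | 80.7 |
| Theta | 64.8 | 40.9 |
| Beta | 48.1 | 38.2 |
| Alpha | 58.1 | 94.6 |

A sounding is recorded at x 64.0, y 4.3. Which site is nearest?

Squared distances to each site:
Iota: 1824.650; Kappa: 9810.250; Delta: 5001.530; Epsilon: 6408.170; Theta: 1340.200; Beta: 1402.020; Alpha: 8188.900.
Minimum at Theta.

Theta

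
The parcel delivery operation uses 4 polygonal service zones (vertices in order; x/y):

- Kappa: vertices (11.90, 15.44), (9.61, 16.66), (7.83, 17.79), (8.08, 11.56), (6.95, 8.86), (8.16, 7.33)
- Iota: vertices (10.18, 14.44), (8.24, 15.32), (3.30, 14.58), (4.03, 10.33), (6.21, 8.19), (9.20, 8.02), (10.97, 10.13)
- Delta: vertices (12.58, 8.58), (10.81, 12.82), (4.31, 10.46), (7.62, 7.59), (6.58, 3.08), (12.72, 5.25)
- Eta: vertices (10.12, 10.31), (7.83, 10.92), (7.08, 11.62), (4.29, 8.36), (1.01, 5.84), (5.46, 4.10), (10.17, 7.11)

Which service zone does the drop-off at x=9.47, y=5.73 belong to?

Cast a ray rightward from (9.47, 5.73). For each polygon, the edges (by vertex number in listed order) whose endpoints lie on opposite sides of y = 5.73, where each meets that height, and whether that is right or left of the point:
Kappa: no edge straddles that height → 0 crossings.
Iota: no edge straddles that height → 0 crossings.
Delta: 4–5 at x≈7.191 (left), 6–1 at x≈12.700 (right) → 1 crossing.
Eta: 5–6 at x≈1.291 (left), 6–7 at x≈8.011 (left) → 0 crossings.
Only Delta has an odd count, so the point is inside Delta.

Delta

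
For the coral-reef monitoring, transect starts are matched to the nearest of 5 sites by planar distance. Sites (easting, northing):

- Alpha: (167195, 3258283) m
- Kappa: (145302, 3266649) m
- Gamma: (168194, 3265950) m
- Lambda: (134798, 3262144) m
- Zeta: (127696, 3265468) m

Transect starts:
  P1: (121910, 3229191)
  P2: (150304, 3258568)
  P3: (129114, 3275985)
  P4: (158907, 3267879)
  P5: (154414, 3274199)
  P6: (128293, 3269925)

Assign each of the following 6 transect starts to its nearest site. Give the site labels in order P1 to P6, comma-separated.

P1 → Lambda (d²=1252000753.00)
P2 → Kappa (d²=90322565.00)
P3 → Zeta (d²=112618013.00)
P4 → Gamma (d²=89969410.00)
P5 → Kappa (d²=140031044.00)
P6 → Zeta (d²=20221258.00)

Lambda, Kappa, Zeta, Gamma, Kappa, Zeta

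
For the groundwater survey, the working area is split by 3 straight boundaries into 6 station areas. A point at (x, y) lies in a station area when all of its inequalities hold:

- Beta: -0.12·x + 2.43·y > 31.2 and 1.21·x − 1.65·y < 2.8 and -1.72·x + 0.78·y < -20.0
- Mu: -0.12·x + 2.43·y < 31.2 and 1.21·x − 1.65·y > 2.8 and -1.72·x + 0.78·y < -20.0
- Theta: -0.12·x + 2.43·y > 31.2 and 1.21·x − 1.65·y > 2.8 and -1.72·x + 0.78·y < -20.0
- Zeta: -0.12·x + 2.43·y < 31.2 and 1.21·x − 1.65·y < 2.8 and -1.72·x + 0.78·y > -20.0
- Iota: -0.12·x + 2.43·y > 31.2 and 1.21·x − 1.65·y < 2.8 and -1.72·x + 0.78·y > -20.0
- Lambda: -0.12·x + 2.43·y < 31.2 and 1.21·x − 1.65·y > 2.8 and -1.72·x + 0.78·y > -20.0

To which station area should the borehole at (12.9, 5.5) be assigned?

-0.12·12.9 + 2.43·5.5 = 11.817, which is < 31.2
1.21·12.9 − 1.65·5.5 = 6.534, which is > 2.8
-1.72·12.9 + 0.78·5.5 = -17.898, which is > -20.0
This sign pattern matches Lambda.

Lambda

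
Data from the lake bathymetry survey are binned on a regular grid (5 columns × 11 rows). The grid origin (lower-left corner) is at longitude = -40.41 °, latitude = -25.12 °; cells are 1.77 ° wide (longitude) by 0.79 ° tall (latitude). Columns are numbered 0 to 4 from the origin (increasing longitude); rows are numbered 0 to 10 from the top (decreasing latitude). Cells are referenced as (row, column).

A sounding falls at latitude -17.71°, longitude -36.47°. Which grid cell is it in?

(1, 2)

Column index: ⌊(-36.47 − -40.41) / 1.77⌋ = ⌊2.226⌋ = 2
Row offset from origin: ⌊(-17.71 − -25.12) / 0.79⌋ = ⌊9.380⌋ = 9 → row 1 (counted from top)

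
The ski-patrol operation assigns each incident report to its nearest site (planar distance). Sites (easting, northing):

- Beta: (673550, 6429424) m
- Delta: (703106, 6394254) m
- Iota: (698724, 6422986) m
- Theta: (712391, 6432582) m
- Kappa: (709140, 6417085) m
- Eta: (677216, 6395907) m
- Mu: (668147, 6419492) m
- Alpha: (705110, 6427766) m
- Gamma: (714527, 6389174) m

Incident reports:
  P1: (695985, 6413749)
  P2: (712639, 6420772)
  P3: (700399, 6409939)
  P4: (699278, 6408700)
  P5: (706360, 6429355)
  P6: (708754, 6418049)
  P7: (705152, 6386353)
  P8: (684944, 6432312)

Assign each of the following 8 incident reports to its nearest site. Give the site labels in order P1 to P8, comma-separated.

P1 → Iota (d²=92824290.00)
P2 → Kappa (d²=25836970.00)
P3 → Kappa (d²=127470397.00)
P4 → Kappa (d²=167567269.00)
P5 → Alpha (d²=4087421.00)
P6 → Kappa (d²=1078292.00)
P7 → Delta (d²=66611917.00)
P8 → Beta (d²=138163780.00)

Iota, Kappa, Kappa, Kappa, Alpha, Kappa, Delta, Beta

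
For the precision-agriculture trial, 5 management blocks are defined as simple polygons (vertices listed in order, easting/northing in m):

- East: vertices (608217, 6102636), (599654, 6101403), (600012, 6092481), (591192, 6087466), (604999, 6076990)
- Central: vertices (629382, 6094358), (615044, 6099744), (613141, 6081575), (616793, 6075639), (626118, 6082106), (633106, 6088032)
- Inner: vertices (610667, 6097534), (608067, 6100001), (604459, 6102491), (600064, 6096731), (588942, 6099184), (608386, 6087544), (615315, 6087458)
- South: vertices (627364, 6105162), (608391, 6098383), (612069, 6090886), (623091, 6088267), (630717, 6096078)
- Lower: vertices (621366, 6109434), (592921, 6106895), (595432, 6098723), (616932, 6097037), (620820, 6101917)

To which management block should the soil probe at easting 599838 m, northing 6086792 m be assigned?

East

Cast a ray rightward from (599838, 6086792). For each polygon, the edges (by vertex number in listed order) whose endpoints lie on opposite sides of northing = 6086792, where each meets that height, and whether that is right or left of the point:
East: 4–5 at easting≈592080.3 (left), 5–1 at easting≈606228.9 (right) → 1 crossing.
Central: 2–3 at easting≈613687.4 (right), 5–6 at easting≈631643.8 (right) → 2 crossings.
Inner: no edge straddles that height → 0 crossings.
South: no edge straddles that height → 0 crossings.
Lower: no edge straddles that height → 0 crossings.
Only East has an odd count, so the point is inside East.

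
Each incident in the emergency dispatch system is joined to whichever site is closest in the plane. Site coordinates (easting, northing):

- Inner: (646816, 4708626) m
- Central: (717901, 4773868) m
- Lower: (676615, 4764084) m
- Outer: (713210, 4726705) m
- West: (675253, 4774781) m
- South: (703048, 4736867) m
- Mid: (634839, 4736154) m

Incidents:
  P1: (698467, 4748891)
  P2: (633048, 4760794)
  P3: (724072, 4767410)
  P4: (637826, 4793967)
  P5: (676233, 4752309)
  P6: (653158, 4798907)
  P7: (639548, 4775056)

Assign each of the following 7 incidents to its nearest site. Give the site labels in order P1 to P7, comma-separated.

P1 → South (d²=165562137.00)
P2 → Mid (d²=610337281.00)
P3 → Central (d²=79787005.00)
P4 → West (d²=1768882925.00)
P5 → Lower (d²=138796549.00)
P6 → West (d²=1070252901.00)
P7 → West (d²=1274922650.00)

South, Mid, Central, West, Lower, West, West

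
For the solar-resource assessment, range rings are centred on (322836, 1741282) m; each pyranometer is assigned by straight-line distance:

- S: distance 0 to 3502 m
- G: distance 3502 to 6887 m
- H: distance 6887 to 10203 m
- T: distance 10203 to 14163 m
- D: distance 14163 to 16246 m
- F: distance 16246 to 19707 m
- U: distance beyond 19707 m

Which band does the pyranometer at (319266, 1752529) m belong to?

T

Distance = √((319266−322836)² + (1752529−1741282)²) = √(12744900.000 + 126495009.000) = 11799.996 m.
10203 ≤ 11799.996 < 14163 → T.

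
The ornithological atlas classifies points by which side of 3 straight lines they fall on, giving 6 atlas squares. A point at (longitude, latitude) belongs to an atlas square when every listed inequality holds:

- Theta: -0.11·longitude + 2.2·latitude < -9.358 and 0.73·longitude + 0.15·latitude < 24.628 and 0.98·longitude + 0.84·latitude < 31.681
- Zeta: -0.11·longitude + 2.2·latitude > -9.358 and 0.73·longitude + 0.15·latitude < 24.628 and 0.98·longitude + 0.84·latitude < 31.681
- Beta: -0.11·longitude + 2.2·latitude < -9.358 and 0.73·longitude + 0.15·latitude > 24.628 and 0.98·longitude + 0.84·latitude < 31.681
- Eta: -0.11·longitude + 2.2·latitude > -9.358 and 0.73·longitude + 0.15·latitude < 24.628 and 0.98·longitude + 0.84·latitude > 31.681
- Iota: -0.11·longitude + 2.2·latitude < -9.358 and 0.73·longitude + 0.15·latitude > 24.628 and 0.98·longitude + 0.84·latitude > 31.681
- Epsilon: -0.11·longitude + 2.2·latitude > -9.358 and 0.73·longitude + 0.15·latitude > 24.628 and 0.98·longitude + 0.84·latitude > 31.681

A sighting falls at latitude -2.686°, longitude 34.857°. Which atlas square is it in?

-0.11·34.857 + 2.2·-2.686 = -9.743, which is < -9.358
0.73·34.857 + 0.15·-2.686 = 25.043, which is > 24.628
0.98·34.857 + 0.84·-2.686 = 31.904, which is > 31.681
This sign pattern matches Iota.

Iota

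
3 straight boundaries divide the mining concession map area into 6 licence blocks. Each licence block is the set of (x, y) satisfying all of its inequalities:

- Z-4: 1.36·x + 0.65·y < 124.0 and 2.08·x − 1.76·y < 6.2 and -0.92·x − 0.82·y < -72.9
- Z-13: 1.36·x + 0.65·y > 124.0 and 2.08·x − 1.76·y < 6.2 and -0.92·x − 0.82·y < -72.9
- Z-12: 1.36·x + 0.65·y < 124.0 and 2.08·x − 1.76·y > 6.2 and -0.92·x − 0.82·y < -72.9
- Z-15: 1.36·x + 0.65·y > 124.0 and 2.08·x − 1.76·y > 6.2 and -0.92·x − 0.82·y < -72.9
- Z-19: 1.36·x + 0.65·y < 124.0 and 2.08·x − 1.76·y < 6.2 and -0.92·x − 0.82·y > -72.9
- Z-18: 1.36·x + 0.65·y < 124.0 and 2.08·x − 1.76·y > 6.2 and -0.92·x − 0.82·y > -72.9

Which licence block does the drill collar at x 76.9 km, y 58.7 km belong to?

1.36·76.9 + 0.65·58.7 = 142.739, which is > 124.0
2.08·76.9 − 1.76·58.7 = 56.640, which is > 6.2
-0.92·76.9 − 0.82·58.7 = -118.882, which is < -72.9
This sign pattern matches Z-15.

Z-15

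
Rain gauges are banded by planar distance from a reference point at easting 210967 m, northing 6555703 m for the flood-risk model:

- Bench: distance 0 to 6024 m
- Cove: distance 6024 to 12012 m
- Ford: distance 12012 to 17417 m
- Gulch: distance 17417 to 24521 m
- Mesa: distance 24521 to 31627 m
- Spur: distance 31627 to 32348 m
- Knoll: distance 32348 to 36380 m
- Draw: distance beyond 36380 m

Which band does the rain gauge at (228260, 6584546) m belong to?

Distance = √((228260−210967)² + (6584546−6555703)²) = √(299047849.000 + 831918649.000) = 33629.845 m.
32348 ≤ 33629.845 < 36380 → Knoll.

Knoll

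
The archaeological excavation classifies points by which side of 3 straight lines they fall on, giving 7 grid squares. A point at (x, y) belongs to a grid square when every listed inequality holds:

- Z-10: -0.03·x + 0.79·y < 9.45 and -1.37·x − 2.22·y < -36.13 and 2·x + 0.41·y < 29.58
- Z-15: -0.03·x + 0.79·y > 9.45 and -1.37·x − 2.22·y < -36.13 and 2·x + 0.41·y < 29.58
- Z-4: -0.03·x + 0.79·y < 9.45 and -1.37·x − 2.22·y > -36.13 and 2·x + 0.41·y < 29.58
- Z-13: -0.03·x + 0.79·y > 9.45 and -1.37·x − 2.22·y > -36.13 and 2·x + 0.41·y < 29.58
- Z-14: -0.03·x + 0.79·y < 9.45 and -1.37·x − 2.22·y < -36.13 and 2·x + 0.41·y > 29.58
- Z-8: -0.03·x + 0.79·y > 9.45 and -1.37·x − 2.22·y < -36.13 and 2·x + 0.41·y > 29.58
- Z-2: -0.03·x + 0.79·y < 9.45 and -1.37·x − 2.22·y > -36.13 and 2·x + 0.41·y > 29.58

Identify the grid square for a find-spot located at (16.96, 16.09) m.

Z-8

-0.03·16.96 + 0.79·16.09 = 12.202, which is > 9.45
-1.37·16.96 − 2.22·16.09 = -58.955, which is < -36.13
2·16.96 + 0.41·16.09 = 40.517, which is > 29.58
This sign pattern matches Z-8.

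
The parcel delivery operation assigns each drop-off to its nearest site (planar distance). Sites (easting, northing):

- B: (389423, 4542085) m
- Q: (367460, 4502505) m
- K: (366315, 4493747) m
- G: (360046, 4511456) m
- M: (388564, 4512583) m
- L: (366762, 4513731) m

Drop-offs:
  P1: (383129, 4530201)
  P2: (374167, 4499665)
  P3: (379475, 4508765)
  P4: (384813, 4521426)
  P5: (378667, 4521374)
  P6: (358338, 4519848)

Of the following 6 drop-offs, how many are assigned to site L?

0

P1 → B
P2 → Q
P3 → M
P4 → M
P5 → M
P6 → G
0 of the 6 go to L.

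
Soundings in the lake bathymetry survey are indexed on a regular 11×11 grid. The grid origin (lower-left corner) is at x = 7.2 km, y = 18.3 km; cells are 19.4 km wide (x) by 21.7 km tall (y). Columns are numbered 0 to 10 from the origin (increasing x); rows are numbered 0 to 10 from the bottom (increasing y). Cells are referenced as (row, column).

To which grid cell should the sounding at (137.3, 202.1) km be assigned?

Column index: ⌊(137.3 − 7.2) / 19.4⌋ = ⌊6.706⌋ = 6
Row offset from origin: ⌊(202.1 − 18.3) / 21.7⌋ = ⌊8.470⌋ = 8 → row 8

(8, 6)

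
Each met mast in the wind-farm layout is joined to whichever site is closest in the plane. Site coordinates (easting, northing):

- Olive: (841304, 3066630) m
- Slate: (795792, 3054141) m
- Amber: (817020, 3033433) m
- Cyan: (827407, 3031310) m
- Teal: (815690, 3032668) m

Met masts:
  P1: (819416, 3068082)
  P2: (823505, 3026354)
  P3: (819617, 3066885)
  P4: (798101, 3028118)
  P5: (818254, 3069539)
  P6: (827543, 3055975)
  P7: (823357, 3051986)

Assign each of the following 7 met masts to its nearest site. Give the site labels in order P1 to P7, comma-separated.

Olive, Cyan, Olive, Teal, Olive, Olive, Amber

P1 → Olive (d²=481192848.00)
P2 → Cyan (d²=39787540.00)
P3 → Olive (d²=470390994.00)
P4 → Teal (d²=330075421.00)
P5 → Olive (d²=539764781.00)
P6 → Olive (d²=302894146.00)
P7 → Amber (d²=384371378.00)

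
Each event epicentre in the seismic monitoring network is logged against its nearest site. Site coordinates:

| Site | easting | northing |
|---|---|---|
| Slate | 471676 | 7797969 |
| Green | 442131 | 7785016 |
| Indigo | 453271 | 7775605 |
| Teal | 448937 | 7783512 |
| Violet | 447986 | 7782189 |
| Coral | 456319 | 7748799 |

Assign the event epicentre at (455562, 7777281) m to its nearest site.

Squared distances to each site:
Slate: 687654340.000; Green: 240221986.000; Indigo: 8057657.000; Teal: 82715986.000; Violet: 81484240.000; Coral: 811797373.000.
Minimum at Indigo.

Indigo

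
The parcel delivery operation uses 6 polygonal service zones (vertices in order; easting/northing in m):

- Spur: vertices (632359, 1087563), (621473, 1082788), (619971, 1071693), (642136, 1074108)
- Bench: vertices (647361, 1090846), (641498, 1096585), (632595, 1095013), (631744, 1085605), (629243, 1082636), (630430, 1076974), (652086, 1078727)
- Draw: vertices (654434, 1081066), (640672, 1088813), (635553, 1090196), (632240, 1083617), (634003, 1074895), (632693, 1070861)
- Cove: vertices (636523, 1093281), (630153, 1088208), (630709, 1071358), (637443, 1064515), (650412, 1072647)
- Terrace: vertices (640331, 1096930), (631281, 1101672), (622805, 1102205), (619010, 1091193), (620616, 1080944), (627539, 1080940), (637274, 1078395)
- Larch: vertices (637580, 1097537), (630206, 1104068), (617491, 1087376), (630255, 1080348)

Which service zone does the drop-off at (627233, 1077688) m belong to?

Spur

Cast a ray rightward from (627233, 1077688). For each polygon, the edges (by vertex number in listed order) whose endpoints lie on opposite sides of northing = 1077688, where each meets that height, and whether that is right or left of the point:
Spur: 2–3 at easting≈620782.6 (left), 4–1 at easting≈639534.6 (right) → 1 crossing.
Bench: 5–6 at easting≈630280.3 (right), 6–7 at easting≈639250.5 (right) → 2 crossings.
Draw: 4–5 at easting≈633438.4 (right), 6–1 at easting≈647237.4 (right) → 2 crossings.
Cove: 2–3 at easting≈630500.1 (right), 5–1 at easting≈647018.8 (right) → 2 crossings.
Terrace: no edge straddles that height → 0 crossings.
Larch: no edge straddles that height → 0 crossings.
Only Spur has an odd count, so the point is inside Spur.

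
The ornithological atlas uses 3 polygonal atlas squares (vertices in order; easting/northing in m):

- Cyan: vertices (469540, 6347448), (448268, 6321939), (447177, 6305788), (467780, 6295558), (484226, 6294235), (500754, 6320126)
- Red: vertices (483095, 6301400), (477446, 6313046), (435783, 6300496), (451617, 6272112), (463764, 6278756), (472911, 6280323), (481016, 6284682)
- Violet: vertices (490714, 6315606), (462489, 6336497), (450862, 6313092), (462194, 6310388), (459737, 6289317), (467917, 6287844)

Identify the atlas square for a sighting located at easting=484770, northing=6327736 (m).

Cast a ray rightward from (484770, 6327736). For each polygon, the edges (by vertex number in listed order) whose endpoints lie on opposite sides of northing = 6327736, where each meets that height, and whether that is right or left of the point:
Cyan: 1–2 at easting≈453102.1 (left), 6–1 at easting≈492060.0 (right) → 1 crossing.
Red: no edge straddles that height → 0 crossings.
Violet: 1–2 at easting≈474325.6 (left), 2–3 at easting≈458136.8 (left) → 0 crossings.
Only Cyan has an odd count, so the point is inside Cyan.

Cyan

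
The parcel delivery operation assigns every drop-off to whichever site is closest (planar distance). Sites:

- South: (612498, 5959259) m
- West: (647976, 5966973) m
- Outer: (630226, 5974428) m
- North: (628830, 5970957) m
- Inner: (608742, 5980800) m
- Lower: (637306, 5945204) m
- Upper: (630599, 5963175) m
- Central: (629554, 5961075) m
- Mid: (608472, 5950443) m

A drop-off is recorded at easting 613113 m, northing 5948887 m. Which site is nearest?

Mid

Squared distances to each site:
South: 107956609.000; West: 1542532165.000; Outer: 945197450.000; North: 734108989.000; Inner: 1037545210.000; Lower: 598865738.000; Upper: 509907140.000; Central: 418853825.000; Mid: 23960017.000.
Minimum at Mid.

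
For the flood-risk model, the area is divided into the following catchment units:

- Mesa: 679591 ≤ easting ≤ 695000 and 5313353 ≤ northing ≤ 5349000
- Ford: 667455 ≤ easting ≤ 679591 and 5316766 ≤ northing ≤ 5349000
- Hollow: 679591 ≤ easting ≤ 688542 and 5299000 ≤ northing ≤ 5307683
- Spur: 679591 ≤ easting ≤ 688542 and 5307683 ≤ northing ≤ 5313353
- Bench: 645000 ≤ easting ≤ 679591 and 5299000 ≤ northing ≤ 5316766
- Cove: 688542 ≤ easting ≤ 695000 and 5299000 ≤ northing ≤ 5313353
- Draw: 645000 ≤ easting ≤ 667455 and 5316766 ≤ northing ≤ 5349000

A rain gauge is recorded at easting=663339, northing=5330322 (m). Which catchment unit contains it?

The point has easting = 663339 and northing = 5330322.
Only Draw satisfies 645000 ≤ easting ≤ 667455 and 5316766 ≤ northing ≤ 5349000.

Draw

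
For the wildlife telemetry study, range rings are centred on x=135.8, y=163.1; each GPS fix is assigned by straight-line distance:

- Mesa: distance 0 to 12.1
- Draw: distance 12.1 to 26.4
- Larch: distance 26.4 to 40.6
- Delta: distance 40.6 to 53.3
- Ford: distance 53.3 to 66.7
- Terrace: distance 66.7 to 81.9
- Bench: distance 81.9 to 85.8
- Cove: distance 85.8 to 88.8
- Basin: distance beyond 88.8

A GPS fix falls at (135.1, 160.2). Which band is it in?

Mesa

Distance = √((135.1−135.8)² + (160.2−163.1)²) = √(0.490 + 8.410) = 2.983.
0 ≤ 2.983 < 12.1 → Mesa.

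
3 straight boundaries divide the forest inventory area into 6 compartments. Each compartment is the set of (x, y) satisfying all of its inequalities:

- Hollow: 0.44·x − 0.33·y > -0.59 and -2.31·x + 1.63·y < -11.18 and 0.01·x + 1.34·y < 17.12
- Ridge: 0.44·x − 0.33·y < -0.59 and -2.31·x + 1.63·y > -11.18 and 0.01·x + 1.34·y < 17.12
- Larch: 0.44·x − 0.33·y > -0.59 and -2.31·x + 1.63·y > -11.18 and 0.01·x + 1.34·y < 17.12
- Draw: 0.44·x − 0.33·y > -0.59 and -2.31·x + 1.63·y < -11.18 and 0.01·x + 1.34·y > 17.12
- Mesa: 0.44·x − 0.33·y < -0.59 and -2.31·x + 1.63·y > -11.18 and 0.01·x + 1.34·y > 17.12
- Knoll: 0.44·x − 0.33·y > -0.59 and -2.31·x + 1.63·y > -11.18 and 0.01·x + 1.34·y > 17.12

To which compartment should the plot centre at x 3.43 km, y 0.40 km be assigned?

Larch

0.44·3.43 − 0.33·0.40 = 1.377, which is > -0.59
-2.31·3.43 + 1.63·0.40 = -7.271, which is > -11.18
0.01·3.43 + 1.34·0.40 = 0.570, which is < 17.12
This sign pattern matches Larch.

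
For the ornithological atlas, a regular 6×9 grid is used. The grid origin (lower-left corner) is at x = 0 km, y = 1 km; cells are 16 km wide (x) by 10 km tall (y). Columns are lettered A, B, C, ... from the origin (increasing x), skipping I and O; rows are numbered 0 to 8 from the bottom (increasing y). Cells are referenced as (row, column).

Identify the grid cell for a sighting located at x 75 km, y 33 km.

(3, E)

Column index: ⌊(75 − 0) / 16⌋ = ⌊4.688⌋ = 4 → column E
Row offset from origin: ⌊(33 − 1) / 10⌋ = ⌊3.200⌋ = 3 → row 3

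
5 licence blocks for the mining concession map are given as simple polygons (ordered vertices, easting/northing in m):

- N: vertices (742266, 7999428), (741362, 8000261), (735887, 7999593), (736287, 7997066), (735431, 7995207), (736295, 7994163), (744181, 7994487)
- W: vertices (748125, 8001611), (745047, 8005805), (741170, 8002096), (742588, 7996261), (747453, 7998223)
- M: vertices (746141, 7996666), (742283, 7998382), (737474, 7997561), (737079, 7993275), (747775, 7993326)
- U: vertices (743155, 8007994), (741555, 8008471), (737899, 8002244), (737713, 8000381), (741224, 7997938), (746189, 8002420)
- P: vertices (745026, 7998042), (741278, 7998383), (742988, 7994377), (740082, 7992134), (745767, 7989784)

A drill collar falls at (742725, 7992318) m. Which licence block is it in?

Cast a ray rightward from (742725, 7992318). For each polygon, the edges (by vertex number in listed order) whose endpoints lie on opposite sides of northing = 7992318, where each meets that height, and whether that is right or left of the point:
N: no edge straddles that height → 0 crossings.
W: no edge straddles that height → 0 crossings.
M: no edge straddles that height → 0 crossings.
U: no edge straddles that height → 0 crossings.
P: 3–4 at easting≈740320.4 (left), 5–1 at easting≈745539.6 (right) → 1 crossing.
Only P has an odd count, so the point is inside P.

P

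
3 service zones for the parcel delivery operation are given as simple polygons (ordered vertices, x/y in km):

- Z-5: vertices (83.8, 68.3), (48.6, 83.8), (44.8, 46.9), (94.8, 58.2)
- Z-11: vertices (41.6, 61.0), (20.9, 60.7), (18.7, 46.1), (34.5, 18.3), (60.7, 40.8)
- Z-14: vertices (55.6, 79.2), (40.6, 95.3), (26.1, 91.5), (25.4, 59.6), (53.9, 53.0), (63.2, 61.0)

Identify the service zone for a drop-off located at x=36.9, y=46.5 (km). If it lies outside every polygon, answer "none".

Z-11

Cast a ray rightward from (36.9, 46.5). For each polygon, the edges (by vertex number in listed order) whose endpoints lie on opposite sides of y = 46.5, where each meets that height, and whether that is right or left of the point:
Z-5: no edge straddles that height → 0 crossings.
Z-11: 2–3 at x≈18.76 (left), 5–1 at x≈55.31 (right) → 1 crossing.
Z-14: no edge straddles that height → 0 crossings.
Only Z-11 has an odd count, so the point is inside Z-11.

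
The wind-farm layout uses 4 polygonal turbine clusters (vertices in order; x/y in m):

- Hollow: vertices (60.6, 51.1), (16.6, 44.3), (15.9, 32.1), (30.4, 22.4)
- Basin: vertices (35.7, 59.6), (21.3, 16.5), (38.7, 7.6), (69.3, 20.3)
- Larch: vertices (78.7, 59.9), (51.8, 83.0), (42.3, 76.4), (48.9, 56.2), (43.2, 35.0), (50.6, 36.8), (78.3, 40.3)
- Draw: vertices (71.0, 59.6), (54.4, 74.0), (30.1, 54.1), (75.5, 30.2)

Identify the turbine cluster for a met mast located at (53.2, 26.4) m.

Basin

Cast a ray rightward from (53.2, 26.4). For each polygon, the edges (by vertex number in listed order) whose endpoints lie on opposite sides of y = 26.4, where each meets that height, and whether that is right or left of the point:
Hollow: 3–4 at x≈24.42 (left), 4–1 at x≈34.61 (left) → 0 crossings.
Basin: 1–2 at x≈24.61 (left), 4–1 at x≈64.08 (right) → 1 crossing.
Larch: no edge straddles that height → 0 crossings.
Draw: no edge straddles that height → 0 crossings.
Only Basin has an odd count, so the point is inside Basin.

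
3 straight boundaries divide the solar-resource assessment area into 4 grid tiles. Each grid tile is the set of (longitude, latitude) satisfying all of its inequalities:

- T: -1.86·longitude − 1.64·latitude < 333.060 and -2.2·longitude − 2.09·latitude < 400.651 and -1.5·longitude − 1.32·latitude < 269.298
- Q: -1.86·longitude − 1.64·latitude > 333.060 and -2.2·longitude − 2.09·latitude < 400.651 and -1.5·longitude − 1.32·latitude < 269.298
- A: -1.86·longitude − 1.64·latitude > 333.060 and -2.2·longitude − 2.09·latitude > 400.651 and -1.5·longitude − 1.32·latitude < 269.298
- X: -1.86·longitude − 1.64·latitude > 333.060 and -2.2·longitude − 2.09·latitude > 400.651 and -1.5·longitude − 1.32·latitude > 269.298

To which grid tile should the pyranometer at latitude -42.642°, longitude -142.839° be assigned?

-1.86·-142.839 − 1.64·-42.642 = 335.613, which is > 333.060
-2.2·-142.839 − 2.09·-42.642 = 403.368, which is > 400.651
-1.5·-142.839 − 1.32·-42.642 = 270.546, which is > 269.298
This sign pattern matches X.

X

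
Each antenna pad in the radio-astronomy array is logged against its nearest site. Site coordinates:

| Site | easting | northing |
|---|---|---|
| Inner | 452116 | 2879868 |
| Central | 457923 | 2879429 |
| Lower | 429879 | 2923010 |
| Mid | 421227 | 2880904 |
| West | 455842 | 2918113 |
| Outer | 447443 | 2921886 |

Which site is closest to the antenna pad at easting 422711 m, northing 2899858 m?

Squared distances to each site:
Inner: 1264254125.000; Central: 1657228985.000; Lower: 587395328.000; Mid: 361456372.000; West: 1430908186.000; Outer: 1096904608.000.
Minimum at Mid.

Mid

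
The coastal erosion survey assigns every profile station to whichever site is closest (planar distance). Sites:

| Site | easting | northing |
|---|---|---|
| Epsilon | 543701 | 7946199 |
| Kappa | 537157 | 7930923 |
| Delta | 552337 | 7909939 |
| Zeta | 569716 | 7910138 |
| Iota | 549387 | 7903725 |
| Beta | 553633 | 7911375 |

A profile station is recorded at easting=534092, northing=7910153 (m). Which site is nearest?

Iota

Squared distances to each site:
Epsilon: 1391646997.000; Kappa: 440787125.000; Delta: 332925821.000; Zeta: 1269069601.000; Iota: 275256209.000; Beta: 383343965.000.
Minimum at Iota.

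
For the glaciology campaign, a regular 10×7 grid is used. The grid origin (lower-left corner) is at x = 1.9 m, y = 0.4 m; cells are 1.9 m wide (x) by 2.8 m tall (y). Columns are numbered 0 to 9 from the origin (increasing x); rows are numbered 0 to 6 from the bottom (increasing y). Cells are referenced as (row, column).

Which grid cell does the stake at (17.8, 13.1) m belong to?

(4, 8)

Column index: ⌊(17.8 − 1.9) / 1.9⌋ = ⌊8.368⌋ = 8
Row offset from origin: ⌊(13.1 − 0.4) / 2.8⌋ = ⌊4.536⌋ = 4 → row 4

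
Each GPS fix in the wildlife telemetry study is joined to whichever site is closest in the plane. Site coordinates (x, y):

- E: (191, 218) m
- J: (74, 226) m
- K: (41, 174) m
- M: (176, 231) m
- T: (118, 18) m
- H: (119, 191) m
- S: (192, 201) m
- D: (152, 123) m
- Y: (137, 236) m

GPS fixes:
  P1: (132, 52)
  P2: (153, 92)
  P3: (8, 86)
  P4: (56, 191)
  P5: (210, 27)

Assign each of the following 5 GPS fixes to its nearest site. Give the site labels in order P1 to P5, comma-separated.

P1 → T (d²=1352.00)
P2 → D (d²=962.00)
P3 → K (d²=8833.00)
P4 → K (d²=514.00)
P5 → T (d²=8545.00)

T, D, K, K, T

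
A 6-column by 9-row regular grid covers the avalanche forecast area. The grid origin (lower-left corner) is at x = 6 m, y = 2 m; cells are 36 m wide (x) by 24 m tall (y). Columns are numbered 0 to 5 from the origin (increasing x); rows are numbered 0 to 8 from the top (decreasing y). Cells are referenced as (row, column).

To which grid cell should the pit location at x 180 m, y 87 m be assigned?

Column index: ⌊(180 − 6) / 36⌋ = ⌊4.833⌋ = 4
Row offset from origin: ⌊(87 − 2) / 24⌋ = ⌊3.542⌋ = 3 → row 5 (counted from top)

(5, 4)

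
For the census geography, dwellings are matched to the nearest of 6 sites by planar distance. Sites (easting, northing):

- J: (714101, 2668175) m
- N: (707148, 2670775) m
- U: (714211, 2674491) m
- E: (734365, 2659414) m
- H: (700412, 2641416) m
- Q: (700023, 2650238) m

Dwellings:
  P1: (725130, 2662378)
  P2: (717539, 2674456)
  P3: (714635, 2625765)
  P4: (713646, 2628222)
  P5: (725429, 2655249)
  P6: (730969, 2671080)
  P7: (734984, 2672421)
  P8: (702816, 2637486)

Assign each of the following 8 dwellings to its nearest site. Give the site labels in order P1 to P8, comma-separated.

E, U, H, H, E, E, E, H

P1 → E (d²=94070521.00)
P2 → U (d²=11076809.00)
P3 → H (d²=447247530.00)
P4 → H (d²=349220392.00)
P5 → E (d²=97199321.00)
P6 → E (d²=147628372.00)
P7 → E (d²=169565210.00)
P8 → H (d²=21224116.00)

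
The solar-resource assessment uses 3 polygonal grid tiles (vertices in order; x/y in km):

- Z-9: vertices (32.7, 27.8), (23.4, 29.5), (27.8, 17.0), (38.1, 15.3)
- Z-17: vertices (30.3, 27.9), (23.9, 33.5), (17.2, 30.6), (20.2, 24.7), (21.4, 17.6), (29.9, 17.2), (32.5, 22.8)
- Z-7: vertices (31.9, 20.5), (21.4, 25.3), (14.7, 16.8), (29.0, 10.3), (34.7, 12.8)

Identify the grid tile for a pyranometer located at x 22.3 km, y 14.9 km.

Cast a ray rightward from (22.3, 14.9). For each polygon, the edges (by vertex number in listed order) whose endpoints lie on opposite sides of y = 14.9, where each meets that height, and whether that is right or left of the point:
Z-9: no edge straddles that height → 0 crossings.
Z-17: no edge straddles that height → 0 crossings.
Z-7: 3–4 at x≈18.88 (left), 5–1 at x≈33.94 (right) → 1 crossing.
Only Z-7 has an odd count, so the point is inside Z-7.

Z-7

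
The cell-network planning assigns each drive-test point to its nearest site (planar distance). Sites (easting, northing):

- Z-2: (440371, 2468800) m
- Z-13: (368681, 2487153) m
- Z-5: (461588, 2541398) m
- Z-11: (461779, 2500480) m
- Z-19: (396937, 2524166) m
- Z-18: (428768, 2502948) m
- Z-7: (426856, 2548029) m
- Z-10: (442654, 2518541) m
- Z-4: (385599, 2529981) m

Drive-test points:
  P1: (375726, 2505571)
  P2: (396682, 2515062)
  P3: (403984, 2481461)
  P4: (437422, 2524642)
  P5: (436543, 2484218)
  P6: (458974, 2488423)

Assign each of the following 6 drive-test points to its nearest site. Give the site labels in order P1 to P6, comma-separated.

P1 → Z-13 (d²=388854749.00)
P2 → Z-19 (d²=82947841.00)
P3 → Z-18 (d²=1075937825.00)
P4 → Z-10 (d²=64596025.00)
P5 → Z-2 (d²=252368308.00)
P6 → Z-11 (d²=153239274.00)

Z-13, Z-19, Z-18, Z-10, Z-2, Z-11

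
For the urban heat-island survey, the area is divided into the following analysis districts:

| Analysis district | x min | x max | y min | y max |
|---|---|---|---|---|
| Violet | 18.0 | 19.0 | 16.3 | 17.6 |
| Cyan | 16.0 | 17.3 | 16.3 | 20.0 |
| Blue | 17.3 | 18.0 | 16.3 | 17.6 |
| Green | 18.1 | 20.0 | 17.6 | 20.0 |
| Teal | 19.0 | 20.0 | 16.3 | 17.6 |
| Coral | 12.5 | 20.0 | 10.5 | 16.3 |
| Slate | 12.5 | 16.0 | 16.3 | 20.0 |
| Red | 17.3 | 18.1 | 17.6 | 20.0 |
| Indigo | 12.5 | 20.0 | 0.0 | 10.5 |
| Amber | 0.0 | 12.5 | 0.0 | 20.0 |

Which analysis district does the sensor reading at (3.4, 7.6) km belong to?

The point has x = 3.4 and y = 7.6.
Only Amber satisfies 0.0 ≤ x ≤ 12.5 and 0.0 ≤ y ≤ 20.0.

Amber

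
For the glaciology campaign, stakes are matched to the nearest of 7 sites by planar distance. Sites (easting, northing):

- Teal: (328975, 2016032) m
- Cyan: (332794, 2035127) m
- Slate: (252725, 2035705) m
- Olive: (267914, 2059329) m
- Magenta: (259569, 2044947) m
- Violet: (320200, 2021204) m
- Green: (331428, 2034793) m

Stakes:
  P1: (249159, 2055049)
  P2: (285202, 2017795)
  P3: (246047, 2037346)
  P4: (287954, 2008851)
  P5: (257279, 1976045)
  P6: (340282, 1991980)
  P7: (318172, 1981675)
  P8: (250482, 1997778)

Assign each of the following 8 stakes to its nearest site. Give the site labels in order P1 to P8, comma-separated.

Magenta, Violet, Slate, Violet, Slate, Teal, Teal, Slate

P1 → Magenta (d²=210418504.00)
P2 → Violet (d²=1236481285.00)
P3 → Slate (d²=47288565.00)
P4 → Violet (d²=1192401125.00)
P5 → Slate (d²=3580054516.00)
P6 → Teal (d²=706346953.00)
P7 → Teal (d²=1297108258.00)
P8 → Slate (d²=1443488378.00)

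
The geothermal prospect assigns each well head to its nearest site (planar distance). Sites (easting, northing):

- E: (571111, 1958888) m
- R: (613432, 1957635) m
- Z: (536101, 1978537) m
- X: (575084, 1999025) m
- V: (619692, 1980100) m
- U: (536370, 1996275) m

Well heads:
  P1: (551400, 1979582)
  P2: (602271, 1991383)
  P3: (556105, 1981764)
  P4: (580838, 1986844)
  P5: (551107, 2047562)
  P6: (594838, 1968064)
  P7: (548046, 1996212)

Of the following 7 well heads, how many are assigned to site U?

2

P1 → Z
P2 → V
P3 → Z
P4 → X
P5 → U
P6 → R
P7 → U
2 of the 7 go to U.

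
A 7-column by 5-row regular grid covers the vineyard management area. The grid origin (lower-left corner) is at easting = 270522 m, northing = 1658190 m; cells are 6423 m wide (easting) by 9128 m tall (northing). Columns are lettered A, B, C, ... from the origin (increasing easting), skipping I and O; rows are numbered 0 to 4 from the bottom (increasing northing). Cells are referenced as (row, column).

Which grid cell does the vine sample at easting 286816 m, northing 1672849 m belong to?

Column index: ⌊(286816 − 270522) / 6423⌋ = ⌊2.537⌋ = 2 → column C
Row offset from origin: ⌊(1672849 − 1658190) / 9128⌋ = ⌊1.606⌋ = 1 → row 1

(1, C)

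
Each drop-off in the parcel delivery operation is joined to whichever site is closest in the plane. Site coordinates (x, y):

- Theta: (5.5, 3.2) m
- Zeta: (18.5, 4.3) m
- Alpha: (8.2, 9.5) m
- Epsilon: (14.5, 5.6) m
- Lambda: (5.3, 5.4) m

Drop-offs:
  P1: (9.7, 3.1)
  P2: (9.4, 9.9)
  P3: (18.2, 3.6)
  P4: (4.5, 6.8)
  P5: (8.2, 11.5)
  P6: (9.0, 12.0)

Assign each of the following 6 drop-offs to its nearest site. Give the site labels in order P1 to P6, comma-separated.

Theta, Alpha, Zeta, Lambda, Alpha, Alpha

P1 → Theta (d²=17.65)
P2 → Alpha (d²=1.60)
P3 → Zeta (d²=0.58)
P4 → Lambda (d²=2.60)
P5 → Alpha (d²=4.00)
P6 → Alpha (d²=6.89)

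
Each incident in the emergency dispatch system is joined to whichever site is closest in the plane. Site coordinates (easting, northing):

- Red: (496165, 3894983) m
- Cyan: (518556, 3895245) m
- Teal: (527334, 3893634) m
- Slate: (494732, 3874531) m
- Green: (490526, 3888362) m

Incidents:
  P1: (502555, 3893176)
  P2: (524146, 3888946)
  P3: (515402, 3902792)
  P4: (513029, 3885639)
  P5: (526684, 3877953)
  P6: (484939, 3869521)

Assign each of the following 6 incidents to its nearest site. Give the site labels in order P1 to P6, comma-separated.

P1 → Red (d²=44097349.00)
P2 → Teal (d²=32140688.00)
P3 → Cyan (d²=66904925.00)
P4 → Cyan (d²=122822965.00)
P5 → Teal (d²=246316261.00)
P6 → Slate (d²=121002949.00)

Red, Teal, Cyan, Cyan, Teal, Slate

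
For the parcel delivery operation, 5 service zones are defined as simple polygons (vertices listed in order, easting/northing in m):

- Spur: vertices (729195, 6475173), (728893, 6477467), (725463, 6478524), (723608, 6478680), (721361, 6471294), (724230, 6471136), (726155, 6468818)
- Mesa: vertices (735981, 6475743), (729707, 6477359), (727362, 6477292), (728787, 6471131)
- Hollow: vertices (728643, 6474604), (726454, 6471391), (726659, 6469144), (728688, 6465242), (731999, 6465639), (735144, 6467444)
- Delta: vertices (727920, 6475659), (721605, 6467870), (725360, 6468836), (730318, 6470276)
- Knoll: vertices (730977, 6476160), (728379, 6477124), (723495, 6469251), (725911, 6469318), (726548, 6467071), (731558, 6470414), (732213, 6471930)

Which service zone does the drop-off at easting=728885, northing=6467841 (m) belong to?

Cast a ray rightward from (728885, 6467841). For each polygon, the edges (by vertex number in listed order) whose endpoints lie on opposite sides of northing = 6467841, where each meets that height, and whether that is right or left of the point:
Spur: no edge straddles that height → 0 crossings.
Mesa: no edge straddles that height → 0 crossings.
Hollow: 3–4 at easting≈727336.5 (left), 6–1 at easting≈734783.5 (right) → 1 crossing.
Delta: no edge straddles that height → 0 crossings.
Knoll: 4–5 at easting≈726329.7 (left), 5–6 at easting≈727702.0 (left) → 0 crossings.
Only Hollow has an odd count, so the point is inside Hollow.

Hollow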